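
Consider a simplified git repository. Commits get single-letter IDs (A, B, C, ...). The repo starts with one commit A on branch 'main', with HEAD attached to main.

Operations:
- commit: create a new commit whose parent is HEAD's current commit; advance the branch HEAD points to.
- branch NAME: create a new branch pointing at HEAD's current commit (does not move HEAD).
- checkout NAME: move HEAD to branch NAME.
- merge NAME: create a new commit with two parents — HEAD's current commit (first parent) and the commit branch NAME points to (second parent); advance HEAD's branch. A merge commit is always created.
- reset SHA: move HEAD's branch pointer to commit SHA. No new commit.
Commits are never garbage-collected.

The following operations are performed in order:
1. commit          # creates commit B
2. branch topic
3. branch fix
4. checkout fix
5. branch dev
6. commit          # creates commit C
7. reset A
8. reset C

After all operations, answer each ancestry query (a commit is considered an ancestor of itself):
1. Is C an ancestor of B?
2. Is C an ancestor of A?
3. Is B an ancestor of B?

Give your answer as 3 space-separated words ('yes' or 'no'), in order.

After op 1 (commit): HEAD=main@B [main=B]
After op 2 (branch): HEAD=main@B [main=B topic=B]
After op 3 (branch): HEAD=main@B [fix=B main=B topic=B]
After op 4 (checkout): HEAD=fix@B [fix=B main=B topic=B]
After op 5 (branch): HEAD=fix@B [dev=B fix=B main=B topic=B]
After op 6 (commit): HEAD=fix@C [dev=B fix=C main=B topic=B]
After op 7 (reset): HEAD=fix@A [dev=B fix=A main=B topic=B]
After op 8 (reset): HEAD=fix@C [dev=B fix=C main=B topic=B]
ancestors(B) = {A,B}; C in? no
ancestors(A) = {A}; C in? no
ancestors(B) = {A,B}; B in? yes

Answer: no no yes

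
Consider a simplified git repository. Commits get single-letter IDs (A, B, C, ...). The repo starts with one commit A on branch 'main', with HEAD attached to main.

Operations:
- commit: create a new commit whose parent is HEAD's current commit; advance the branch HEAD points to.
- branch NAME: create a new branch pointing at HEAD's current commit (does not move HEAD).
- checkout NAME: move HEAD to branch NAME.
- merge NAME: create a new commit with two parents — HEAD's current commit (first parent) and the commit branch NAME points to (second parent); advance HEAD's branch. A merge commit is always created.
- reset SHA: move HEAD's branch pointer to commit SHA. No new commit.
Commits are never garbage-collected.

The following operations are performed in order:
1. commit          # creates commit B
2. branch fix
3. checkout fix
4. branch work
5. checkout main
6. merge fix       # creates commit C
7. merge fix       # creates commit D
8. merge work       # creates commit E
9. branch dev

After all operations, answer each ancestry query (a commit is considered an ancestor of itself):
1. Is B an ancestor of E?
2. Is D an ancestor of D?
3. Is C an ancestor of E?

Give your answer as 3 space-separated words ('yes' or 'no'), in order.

After op 1 (commit): HEAD=main@B [main=B]
After op 2 (branch): HEAD=main@B [fix=B main=B]
After op 3 (checkout): HEAD=fix@B [fix=B main=B]
After op 4 (branch): HEAD=fix@B [fix=B main=B work=B]
After op 5 (checkout): HEAD=main@B [fix=B main=B work=B]
After op 6 (merge): HEAD=main@C [fix=B main=C work=B]
After op 7 (merge): HEAD=main@D [fix=B main=D work=B]
After op 8 (merge): HEAD=main@E [fix=B main=E work=B]
After op 9 (branch): HEAD=main@E [dev=E fix=B main=E work=B]
ancestors(E) = {A,B,C,D,E}; B in? yes
ancestors(D) = {A,B,C,D}; D in? yes
ancestors(E) = {A,B,C,D,E}; C in? yes

Answer: yes yes yes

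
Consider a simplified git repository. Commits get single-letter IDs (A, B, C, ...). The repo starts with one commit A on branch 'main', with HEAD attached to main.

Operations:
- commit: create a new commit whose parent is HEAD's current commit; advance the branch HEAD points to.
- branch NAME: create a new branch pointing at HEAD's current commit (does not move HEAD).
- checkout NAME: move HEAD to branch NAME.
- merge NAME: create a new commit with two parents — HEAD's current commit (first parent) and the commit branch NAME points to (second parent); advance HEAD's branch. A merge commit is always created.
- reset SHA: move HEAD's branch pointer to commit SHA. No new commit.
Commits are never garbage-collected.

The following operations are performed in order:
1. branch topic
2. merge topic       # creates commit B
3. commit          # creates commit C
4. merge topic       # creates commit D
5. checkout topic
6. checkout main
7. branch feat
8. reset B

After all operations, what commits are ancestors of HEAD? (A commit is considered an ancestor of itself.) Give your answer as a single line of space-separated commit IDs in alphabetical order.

After op 1 (branch): HEAD=main@A [main=A topic=A]
After op 2 (merge): HEAD=main@B [main=B topic=A]
After op 3 (commit): HEAD=main@C [main=C topic=A]
After op 4 (merge): HEAD=main@D [main=D topic=A]
After op 5 (checkout): HEAD=topic@A [main=D topic=A]
After op 6 (checkout): HEAD=main@D [main=D topic=A]
After op 7 (branch): HEAD=main@D [feat=D main=D topic=A]
After op 8 (reset): HEAD=main@B [feat=D main=B topic=A]

Answer: A B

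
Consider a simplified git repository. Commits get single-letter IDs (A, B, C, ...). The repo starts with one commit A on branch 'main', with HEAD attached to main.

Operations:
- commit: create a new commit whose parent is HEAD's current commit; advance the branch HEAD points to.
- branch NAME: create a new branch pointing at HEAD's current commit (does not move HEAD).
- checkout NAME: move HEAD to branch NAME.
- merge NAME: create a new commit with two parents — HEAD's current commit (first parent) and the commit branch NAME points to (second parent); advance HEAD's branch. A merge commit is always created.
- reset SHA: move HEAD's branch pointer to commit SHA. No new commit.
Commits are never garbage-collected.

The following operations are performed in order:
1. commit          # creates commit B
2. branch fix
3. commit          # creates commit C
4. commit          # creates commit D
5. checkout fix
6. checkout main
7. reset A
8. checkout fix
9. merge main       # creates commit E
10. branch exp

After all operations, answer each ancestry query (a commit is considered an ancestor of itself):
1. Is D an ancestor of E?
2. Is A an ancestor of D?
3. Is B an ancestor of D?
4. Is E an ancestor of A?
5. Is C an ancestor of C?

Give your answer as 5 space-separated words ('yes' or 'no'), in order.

Answer: no yes yes no yes

Derivation:
After op 1 (commit): HEAD=main@B [main=B]
After op 2 (branch): HEAD=main@B [fix=B main=B]
After op 3 (commit): HEAD=main@C [fix=B main=C]
After op 4 (commit): HEAD=main@D [fix=B main=D]
After op 5 (checkout): HEAD=fix@B [fix=B main=D]
After op 6 (checkout): HEAD=main@D [fix=B main=D]
After op 7 (reset): HEAD=main@A [fix=B main=A]
After op 8 (checkout): HEAD=fix@B [fix=B main=A]
After op 9 (merge): HEAD=fix@E [fix=E main=A]
After op 10 (branch): HEAD=fix@E [exp=E fix=E main=A]
ancestors(E) = {A,B,E}; D in? no
ancestors(D) = {A,B,C,D}; A in? yes
ancestors(D) = {A,B,C,D}; B in? yes
ancestors(A) = {A}; E in? no
ancestors(C) = {A,B,C}; C in? yes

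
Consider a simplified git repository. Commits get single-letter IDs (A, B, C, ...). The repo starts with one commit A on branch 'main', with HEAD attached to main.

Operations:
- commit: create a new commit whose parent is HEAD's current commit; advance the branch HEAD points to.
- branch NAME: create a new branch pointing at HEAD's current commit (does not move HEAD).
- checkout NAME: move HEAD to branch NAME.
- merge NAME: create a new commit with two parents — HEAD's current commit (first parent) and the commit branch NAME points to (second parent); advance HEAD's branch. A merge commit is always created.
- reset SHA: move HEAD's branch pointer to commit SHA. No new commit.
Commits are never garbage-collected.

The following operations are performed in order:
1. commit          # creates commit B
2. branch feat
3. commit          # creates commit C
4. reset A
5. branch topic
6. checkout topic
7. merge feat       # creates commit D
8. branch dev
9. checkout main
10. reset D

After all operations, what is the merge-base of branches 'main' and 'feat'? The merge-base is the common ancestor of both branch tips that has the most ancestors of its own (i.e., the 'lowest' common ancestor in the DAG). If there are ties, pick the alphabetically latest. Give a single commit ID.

After op 1 (commit): HEAD=main@B [main=B]
After op 2 (branch): HEAD=main@B [feat=B main=B]
After op 3 (commit): HEAD=main@C [feat=B main=C]
After op 4 (reset): HEAD=main@A [feat=B main=A]
After op 5 (branch): HEAD=main@A [feat=B main=A topic=A]
After op 6 (checkout): HEAD=topic@A [feat=B main=A topic=A]
After op 7 (merge): HEAD=topic@D [feat=B main=A topic=D]
After op 8 (branch): HEAD=topic@D [dev=D feat=B main=A topic=D]
After op 9 (checkout): HEAD=main@A [dev=D feat=B main=A topic=D]
After op 10 (reset): HEAD=main@D [dev=D feat=B main=D topic=D]
ancestors(main=D): ['A', 'B', 'D']
ancestors(feat=B): ['A', 'B']
common: ['A', 'B']

Answer: B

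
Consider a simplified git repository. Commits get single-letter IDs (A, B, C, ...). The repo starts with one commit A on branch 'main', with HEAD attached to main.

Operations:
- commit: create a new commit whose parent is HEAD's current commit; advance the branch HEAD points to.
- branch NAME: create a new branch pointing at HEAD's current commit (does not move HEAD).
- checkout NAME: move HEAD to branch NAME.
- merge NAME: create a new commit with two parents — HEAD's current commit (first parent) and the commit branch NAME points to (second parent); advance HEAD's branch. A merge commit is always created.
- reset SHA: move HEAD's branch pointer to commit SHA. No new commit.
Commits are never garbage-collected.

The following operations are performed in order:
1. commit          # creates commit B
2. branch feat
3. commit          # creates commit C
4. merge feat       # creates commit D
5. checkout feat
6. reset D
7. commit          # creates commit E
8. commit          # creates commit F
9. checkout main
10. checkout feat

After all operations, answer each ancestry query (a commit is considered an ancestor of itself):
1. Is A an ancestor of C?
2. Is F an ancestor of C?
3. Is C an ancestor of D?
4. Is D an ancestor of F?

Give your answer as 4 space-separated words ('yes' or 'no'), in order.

Answer: yes no yes yes

Derivation:
After op 1 (commit): HEAD=main@B [main=B]
After op 2 (branch): HEAD=main@B [feat=B main=B]
After op 3 (commit): HEAD=main@C [feat=B main=C]
After op 4 (merge): HEAD=main@D [feat=B main=D]
After op 5 (checkout): HEAD=feat@B [feat=B main=D]
After op 6 (reset): HEAD=feat@D [feat=D main=D]
After op 7 (commit): HEAD=feat@E [feat=E main=D]
After op 8 (commit): HEAD=feat@F [feat=F main=D]
After op 9 (checkout): HEAD=main@D [feat=F main=D]
After op 10 (checkout): HEAD=feat@F [feat=F main=D]
ancestors(C) = {A,B,C}; A in? yes
ancestors(C) = {A,B,C}; F in? no
ancestors(D) = {A,B,C,D}; C in? yes
ancestors(F) = {A,B,C,D,E,F}; D in? yes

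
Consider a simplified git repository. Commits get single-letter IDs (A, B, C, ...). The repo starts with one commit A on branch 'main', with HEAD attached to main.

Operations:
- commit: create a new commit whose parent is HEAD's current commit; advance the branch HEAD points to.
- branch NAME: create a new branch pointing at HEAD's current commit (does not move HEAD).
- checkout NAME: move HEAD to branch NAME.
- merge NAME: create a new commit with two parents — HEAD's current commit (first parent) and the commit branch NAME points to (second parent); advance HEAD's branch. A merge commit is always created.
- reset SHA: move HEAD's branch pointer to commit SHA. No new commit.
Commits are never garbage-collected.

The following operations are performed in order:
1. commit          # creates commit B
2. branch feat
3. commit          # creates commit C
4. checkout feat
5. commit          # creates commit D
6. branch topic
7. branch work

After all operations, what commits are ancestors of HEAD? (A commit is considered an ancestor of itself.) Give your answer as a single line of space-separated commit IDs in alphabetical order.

Answer: A B D

Derivation:
After op 1 (commit): HEAD=main@B [main=B]
After op 2 (branch): HEAD=main@B [feat=B main=B]
After op 3 (commit): HEAD=main@C [feat=B main=C]
After op 4 (checkout): HEAD=feat@B [feat=B main=C]
After op 5 (commit): HEAD=feat@D [feat=D main=C]
After op 6 (branch): HEAD=feat@D [feat=D main=C topic=D]
After op 7 (branch): HEAD=feat@D [feat=D main=C topic=D work=D]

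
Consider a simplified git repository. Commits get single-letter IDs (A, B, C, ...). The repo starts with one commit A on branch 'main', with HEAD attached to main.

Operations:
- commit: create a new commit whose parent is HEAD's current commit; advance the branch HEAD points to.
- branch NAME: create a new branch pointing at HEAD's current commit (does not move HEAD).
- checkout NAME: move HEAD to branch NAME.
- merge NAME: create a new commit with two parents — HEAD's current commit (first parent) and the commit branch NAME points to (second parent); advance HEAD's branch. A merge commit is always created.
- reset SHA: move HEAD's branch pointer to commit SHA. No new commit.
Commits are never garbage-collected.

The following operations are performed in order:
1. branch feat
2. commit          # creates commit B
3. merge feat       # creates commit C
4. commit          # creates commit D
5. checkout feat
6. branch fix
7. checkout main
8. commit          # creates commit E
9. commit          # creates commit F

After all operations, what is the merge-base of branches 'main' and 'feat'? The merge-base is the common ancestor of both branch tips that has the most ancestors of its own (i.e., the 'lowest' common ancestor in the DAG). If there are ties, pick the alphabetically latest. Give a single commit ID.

Answer: A

Derivation:
After op 1 (branch): HEAD=main@A [feat=A main=A]
After op 2 (commit): HEAD=main@B [feat=A main=B]
After op 3 (merge): HEAD=main@C [feat=A main=C]
After op 4 (commit): HEAD=main@D [feat=A main=D]
After op 5 (checkout): HEAD=feat@A [feat=A main=D]
After op 6 (branch): HEAD=feat@A [feat=A fix=A main=D]
After op 7 (checkout): HEAD=main@D [feat=A fix=A main=D]
After op 8 (commit): HEAD=main@E [feat=A fix=A main=E]
After op 9 (commit): HEAD=main@F [feat=A fix=A main=F]
ancestors(main=F): ['A', 'B', 'C', 'D', 'E', 'F']
ancestors(feat=A): ['A']
common: ['A']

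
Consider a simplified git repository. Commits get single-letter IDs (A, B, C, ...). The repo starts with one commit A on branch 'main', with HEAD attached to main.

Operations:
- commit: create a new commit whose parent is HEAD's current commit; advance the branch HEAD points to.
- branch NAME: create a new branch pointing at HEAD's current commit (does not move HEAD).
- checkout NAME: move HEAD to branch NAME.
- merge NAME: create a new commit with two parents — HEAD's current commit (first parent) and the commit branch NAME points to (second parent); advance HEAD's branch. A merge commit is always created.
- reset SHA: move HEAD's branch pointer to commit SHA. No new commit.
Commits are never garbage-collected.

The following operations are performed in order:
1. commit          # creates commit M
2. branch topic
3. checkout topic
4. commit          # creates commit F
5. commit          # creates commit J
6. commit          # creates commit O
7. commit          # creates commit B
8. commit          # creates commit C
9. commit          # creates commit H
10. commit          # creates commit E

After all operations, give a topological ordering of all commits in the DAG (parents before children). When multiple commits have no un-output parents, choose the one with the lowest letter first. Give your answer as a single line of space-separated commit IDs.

After op 1 (commit): HEAD=main@M [main=M]
After op 2 (branch): HEAD=main@M [main=M topic=M]
After op 3 (checkout): HEAD=topic@M [main=M topic=M]
After op 4 (commit): HEAD=topic@F [main=M topic=F]
After op 5 (commit): HEAD=topic@J [main=M topic=J]
After op 6 (commit): HEAD=topic@O [main=M topic=O]
After op 7 (commit): HEAD=topic@B [main=M topic=B]
After op 8 (commit): HEAD=topic@C [main=M topic=C]
After op 9 (commit): HEAD=topic@H [main=M topic=H]
After op 10 (commit): HEAD=topic@E [main=M topic=E]
commit A: parents=[]
commit B: parents=['O']
commit C: parents=['B']
commit E: parents=['H']
commit F: parents=['M']
commit H: parents=['C']
commit J: parents=['F']
commit M: parents=['A']
commit O: parents=['J']

Answer: A M F J O B C H E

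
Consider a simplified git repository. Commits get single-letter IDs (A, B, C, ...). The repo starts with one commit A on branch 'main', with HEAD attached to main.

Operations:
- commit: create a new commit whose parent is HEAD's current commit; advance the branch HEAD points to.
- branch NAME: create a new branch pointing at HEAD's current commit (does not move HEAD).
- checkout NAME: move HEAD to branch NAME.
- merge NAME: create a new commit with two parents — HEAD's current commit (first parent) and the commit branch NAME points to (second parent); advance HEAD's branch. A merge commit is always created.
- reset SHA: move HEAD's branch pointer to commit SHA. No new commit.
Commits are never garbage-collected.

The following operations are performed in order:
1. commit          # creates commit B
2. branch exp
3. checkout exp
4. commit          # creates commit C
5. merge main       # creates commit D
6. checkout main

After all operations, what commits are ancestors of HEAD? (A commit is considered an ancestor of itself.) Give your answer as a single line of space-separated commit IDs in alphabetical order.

After op 1 (commit): HEAD=main@B [main=B]
After op 2 (branch): HEAD=main@B [exp=B main=B]
After op 3 (checkout): HEAD=exp@B [exp=B main=B]
After op 4 (commit): HEAD=exp@C [exp=C main=B]
After op 5 (merge): HEAD=exp@D [exp=D main=B]
After op 6 (checkout): HEAD=main@B [exp=D main=B]

Answer: A B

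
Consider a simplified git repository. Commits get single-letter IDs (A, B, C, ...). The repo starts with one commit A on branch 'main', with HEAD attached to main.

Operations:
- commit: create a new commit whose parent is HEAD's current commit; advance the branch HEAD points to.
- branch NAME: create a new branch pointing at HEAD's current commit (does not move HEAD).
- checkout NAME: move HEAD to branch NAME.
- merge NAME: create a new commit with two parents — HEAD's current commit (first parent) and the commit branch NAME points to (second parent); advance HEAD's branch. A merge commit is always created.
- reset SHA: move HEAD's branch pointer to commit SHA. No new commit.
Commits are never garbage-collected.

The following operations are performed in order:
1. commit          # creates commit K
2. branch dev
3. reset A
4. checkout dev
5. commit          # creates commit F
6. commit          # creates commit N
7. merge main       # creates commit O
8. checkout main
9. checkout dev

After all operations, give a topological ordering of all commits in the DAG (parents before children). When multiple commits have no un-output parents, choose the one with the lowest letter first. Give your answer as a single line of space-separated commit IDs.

Answer: A K F N O

Derivation:
After op 1 (commit): HEAD=main@K [main=K]
After op 2 (branch): HEAD=main@K [dev=K main=K]
After op 3 (reset): HEAD=main@A [dev=K main=A]
After op 4 (checkout): HEAD=dev@K [dev=K main=A]
After op 5 (commit): HEAD=dev@F [dev=F main=A]
After op 6 (commit): HEAD=dev@N [dev=N main=A]
After op 7 (merge): HEAD=dev@O [dev=O main=A]
After op 8 (checkout): HEAD=main@A [dev=O main=A]
After op 9 (checkout): HEAD=dev@O [dev=O main=A]
commit A: parents=[]
commit F: parents=['K']
commit K: parents=['A']
commit N: parents=['F']
commit O: parents=['N', 'A']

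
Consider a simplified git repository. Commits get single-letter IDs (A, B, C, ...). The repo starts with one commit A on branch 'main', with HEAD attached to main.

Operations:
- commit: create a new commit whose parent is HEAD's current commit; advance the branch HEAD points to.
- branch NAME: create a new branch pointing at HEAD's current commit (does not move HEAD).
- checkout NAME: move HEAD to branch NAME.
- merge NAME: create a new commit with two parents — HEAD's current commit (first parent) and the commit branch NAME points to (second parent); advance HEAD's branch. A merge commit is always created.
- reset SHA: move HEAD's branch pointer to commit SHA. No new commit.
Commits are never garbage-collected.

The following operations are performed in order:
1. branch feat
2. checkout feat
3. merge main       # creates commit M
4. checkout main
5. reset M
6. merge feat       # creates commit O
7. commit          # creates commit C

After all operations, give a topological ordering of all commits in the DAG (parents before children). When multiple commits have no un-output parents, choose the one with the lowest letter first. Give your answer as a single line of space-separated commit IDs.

After op 1 (branch): HEAD=main@A [feat=A main=A]
After op 2 (checkout): HEAD=feat@A [feat=A main=A]
After op 3 (merge): HEAD=feat@M [feat=M main=A]
After op 4 (checkout): HEAD=main@A [feat=M main=A]
After op 5 (reset): HEAD=main@M [feat=M main=M]
After op 6 (merge): HEAD=main@O [feat=M main=O]
After op 7 (commit): HEAD=main@C [feat=M main=C]
commit A: parents=[]
commit C: parents=['O']
commit M: parents=['A', 'A']
commit O: parents=['M', 'M']

Answer: A M O C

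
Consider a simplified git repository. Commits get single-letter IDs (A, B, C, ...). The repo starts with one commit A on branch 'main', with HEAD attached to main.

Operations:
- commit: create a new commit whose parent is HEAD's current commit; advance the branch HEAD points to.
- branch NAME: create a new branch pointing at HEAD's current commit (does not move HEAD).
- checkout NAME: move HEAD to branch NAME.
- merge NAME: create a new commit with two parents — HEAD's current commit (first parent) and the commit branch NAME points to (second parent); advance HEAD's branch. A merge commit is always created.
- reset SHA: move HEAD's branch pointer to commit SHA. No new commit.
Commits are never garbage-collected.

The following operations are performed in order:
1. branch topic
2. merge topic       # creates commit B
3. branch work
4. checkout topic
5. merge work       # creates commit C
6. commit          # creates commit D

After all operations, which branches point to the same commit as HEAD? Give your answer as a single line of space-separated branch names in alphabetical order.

Answer: topic

Derivation:
After op 1 (branch): HEAD=main@A [main=A topic=A]
After op 2 (merge): HEAD=main@B [main=B topic=A]
After op 3 (branch): HEAD=main@B [main=B topic=A work=B]
After op 4 (checkout): HEAD=topic@A [main=B topic=A work=B]
After op 5 (merge): HEAD=topic@C [main=B topic=C work=B]
After op 6 (commit): HEAD=topic@D [main=B topic=D work=B]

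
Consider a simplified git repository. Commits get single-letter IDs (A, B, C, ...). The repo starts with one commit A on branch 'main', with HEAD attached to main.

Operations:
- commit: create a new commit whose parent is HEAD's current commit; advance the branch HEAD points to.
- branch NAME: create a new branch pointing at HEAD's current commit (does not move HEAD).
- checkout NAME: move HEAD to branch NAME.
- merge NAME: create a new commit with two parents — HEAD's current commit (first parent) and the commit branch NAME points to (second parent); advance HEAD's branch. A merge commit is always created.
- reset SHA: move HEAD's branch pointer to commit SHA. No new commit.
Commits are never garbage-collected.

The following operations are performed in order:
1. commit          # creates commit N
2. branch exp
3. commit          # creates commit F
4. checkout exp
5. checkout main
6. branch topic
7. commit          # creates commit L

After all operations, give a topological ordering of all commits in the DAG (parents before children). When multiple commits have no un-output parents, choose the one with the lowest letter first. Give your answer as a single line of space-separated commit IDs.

After op 1 (commit): HEAD=main@N [main=N]
After op 2 (branch): HEAD=main@N [exp=N main=N]
After op 3 (commit): HEAD=main@F [exp=N main=F]
After op 4 (checkout): HEAD=exp@N [exp=N main=F]
After op 5 (checkout): HEAD=main@F [exp=N main=F]
After op 6 (branch): HEAD=main@F [exp=N main=F topic=F]
After op 7 (commit): HEAD=main@L [exp=N main=L topic=F]
commit A: parents=[]
commit F: parents=['N']
commit L: parents=['F']
commit N: parents=['A']

Answer: A N F L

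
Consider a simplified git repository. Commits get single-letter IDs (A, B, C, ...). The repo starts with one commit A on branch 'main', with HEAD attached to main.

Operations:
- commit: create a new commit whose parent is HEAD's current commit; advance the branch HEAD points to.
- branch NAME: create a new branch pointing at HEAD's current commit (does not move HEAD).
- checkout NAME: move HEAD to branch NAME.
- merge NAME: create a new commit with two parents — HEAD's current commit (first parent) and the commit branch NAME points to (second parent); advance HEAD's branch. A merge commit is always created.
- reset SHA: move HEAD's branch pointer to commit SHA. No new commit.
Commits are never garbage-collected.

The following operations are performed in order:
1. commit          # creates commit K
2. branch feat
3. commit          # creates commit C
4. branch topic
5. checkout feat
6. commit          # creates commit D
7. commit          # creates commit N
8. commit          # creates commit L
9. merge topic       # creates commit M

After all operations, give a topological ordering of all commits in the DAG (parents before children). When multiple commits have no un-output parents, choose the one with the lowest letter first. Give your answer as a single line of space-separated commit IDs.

After op 1 (commit): HEAD=main@K [main=K]
After op 2 (branch): HEAD=main@K [feat=K main=K]
After op 3 (commit): HEAD=main@C [feat=K main=C]
After op 4 (branch): HEAD=main@C [feat=K main=C topic=C]
After op 5 (checkout): HEAD=feat@K [feat=K main=C topic=C]
After op 6 (commit): HEAD=feat@D [feat=D main=C topic=C]
After op 7 (commit): HEAD=feat@N [feat=N main=C topic=C]
After op 8 (commit): HEAD=feat@L [feat=L main=C topic=C]
After op 9 (merge): HEAD=feat@M [feat=M main=C topic=C]
commit A: parents=[]
commit C: parents=['K']
commit D: parents=['K']
commit K: parents=['A']
commit L: parents=['N']
commit M: parents=['L', 'C']
commit N: parents=['D']

Answer: A K C D N L M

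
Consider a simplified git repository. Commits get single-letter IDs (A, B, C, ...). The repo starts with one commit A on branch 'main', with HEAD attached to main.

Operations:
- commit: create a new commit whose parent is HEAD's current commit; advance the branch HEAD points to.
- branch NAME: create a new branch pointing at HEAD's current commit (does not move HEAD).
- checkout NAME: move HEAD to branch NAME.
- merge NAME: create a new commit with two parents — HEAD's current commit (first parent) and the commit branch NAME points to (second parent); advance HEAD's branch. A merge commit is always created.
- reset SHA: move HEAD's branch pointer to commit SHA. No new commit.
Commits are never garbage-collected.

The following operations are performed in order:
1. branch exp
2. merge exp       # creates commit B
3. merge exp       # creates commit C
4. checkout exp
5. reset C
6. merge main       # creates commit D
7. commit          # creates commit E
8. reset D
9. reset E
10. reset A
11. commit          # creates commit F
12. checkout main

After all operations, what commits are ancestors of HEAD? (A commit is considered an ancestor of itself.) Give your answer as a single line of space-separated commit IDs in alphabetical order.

After op 1 (branch): HEAD=main@A [exp=A main=A]
After op 2 (merge): HEAD=main@B [exp=A main=B]
After op 3 (merge): HEAD=main@C [exp=A main=C]
After op 4 (checkout): HEAD=exp@A [exp=A main=C]
After op 5 (reset): HEAD=exp@C [exp=C main=C]
After op 6 (merge): HEAD=exp@D [exp=D main=C]
After op 7 (commit): HEAD=exp@E [exp=E main=C]
After op 8 (reset): HEAD=exp@D [exp=D main=C]
After op 9 (reset): HEAD=exp@E [exp=E main=C]
After op 10 (reset): HEAD=exp@A [exp=A main=C]
After op 11 (commit): HEAD=exp@F [exp=F main=C]
After op 12 (checkout): HEAD=main@C [exp=F main=C]

Answer: A B C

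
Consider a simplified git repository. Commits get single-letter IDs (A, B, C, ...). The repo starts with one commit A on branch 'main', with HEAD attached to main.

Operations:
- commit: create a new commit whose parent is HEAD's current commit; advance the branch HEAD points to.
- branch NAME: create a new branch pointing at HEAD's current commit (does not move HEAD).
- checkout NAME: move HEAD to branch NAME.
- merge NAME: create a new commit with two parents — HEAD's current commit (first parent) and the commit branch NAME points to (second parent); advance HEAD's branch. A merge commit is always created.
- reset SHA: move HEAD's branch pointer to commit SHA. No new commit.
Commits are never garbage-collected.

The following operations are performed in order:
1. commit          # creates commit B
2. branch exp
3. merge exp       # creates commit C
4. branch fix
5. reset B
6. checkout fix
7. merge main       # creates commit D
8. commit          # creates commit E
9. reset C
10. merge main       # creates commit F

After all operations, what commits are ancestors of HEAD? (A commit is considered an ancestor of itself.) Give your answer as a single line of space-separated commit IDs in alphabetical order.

Answer: A B C F

Derivation:
After op 1 (commit): HEAD=main@B [main=B]
After op 2 (branch): HEAD=main@B [exp=B main=B]
After op 3 (merge): HEAD=main@C [exp=B main=C]
After op 4 (branch): HEAD=main@C [exp=B fix=C main=C]
After op 5 (reset): HEAD=main@B [exp=B fix=C main=B]
After op 6 (checkout): HEAD=fix@C [exp=B fix=C main=B]
After op 7 (merge): HEAD=fix@D [exp=B fix=D main=B]
After op 8 (commit): HEAD=fix@E [exp=B fix=E main=B]
After op 9 (reset): HEAD=fix@C [exp=B fix=C main=B]
After op 10 (merge): HEAD=fix@F [exp=B fix=F main=B]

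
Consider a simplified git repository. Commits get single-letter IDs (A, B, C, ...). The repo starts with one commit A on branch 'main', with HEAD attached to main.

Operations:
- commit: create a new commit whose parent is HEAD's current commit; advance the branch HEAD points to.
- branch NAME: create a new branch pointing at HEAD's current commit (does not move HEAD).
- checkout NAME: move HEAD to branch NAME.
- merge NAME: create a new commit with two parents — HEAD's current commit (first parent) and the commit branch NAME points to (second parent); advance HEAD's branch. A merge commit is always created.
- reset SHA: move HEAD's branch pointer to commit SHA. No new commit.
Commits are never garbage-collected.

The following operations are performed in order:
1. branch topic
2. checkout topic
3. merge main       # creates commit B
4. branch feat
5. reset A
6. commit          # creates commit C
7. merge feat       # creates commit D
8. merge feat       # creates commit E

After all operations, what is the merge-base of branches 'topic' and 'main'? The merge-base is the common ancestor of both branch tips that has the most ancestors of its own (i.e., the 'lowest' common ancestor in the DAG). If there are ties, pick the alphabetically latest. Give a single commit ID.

Answer: A

Derivation:
After op 1 (branch): HEAD=main@A [main=A topic=A]
After op 2 (checkout): HEAD=topic@A [main=A topic=A]
After op 3 (merge): HEAD=topic@B [main=A topic=B]
After op 4 (branch): HEAD=topic@B [feat=B main=A topic=B]
After op 5 (reset): HEAD=topic@A [feat=B main=A topic=A]
After op 6 (commit): HEAD=topic@C [feat=B main=A topic=C]
After op 7 (merge): HEAD=topic@D [feat=B main=A topic=D]
After op 8 (merge): HEAD=topic@E [feat=B main=A topic=E]
ancestors(topic=E): ['A', 'B', 'C', 'D', 'E']
ancestors(main=A): ['A']
common: ['A']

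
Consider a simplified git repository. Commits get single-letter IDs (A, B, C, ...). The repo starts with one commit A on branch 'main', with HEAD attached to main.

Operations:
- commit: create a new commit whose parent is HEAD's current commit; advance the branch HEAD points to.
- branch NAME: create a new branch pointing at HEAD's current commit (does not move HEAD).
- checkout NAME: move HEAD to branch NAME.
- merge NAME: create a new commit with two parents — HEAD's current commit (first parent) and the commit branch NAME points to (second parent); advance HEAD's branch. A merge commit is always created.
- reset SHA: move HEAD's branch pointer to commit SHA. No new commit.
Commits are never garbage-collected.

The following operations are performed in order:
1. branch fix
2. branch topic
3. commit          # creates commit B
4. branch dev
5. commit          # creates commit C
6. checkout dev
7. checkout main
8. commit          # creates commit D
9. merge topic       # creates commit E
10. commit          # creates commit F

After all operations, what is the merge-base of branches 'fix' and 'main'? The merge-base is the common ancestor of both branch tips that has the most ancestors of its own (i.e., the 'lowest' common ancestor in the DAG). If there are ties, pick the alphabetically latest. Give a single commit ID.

After op 1 (branch): HEAD=main@A [fix=A main=A]
After op 2 (branch): HEAD=main@A [fix=A main=A topic=A]
After op 3 (commit): HEAD=main@B [fix=A main=B topic=A]
After op 4 (branch): HEAD=main@B [dev=B fix=A main=B topic=A]
After op 5 (commit): HEAD=main@C [dev=B fix=A main=C topic=A]
After op 6 (checkout): HEAD=dev@B [dev=B fix=A main=C topic=A]
After op 7 (checkout): HEAD=main@C [dev=B fix=A main=C topic=A]
After op 8 (commit): HEAD=main@D [dev=B fix=A main=D topic=A]
After op 9 (merge): HEAD=main@E [dev=B fix=A main=E topic=A]
After op 10 (commit): HEAD=main@F [dev=B fix=A main=F topic=A]
ancestors(fix=A): ['A']
ancestors(main=F): ['A', 'B', 'C', 'D', 'E', 'F']
common: ['A']

Answer: A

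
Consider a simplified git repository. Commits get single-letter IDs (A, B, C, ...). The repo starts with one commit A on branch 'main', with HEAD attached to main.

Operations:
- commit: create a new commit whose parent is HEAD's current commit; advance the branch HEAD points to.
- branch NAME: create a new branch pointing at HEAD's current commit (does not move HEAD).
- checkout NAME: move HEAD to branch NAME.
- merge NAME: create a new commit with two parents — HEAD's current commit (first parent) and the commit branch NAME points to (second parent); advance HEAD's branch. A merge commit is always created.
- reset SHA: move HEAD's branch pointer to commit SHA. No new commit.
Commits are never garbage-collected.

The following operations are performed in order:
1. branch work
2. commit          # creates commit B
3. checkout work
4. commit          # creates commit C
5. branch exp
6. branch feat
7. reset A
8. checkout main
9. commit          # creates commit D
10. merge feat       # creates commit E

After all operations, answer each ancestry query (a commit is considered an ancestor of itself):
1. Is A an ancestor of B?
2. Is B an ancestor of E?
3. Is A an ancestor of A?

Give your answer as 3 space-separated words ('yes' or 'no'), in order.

Answer: yes yes yes

Derivation:
After op 1 (branch): HEAD=main@A [main=A work=A]
After op 2 (commit): HEAD=main@B [main=B work=A]
After op 3 (checkout): HEAD=work@A [main=B work=A]
After op 4 (commit): HEAD=work@C [main=B work=C]
After op 5 (branch): HEAD=work@C [exp=C main=B work=C]
After op 6 (branch): HEAD=work@C [exp=C feat=C main=B work=C]
After op 7 (reset): HEAD=work@A [exp=C feat=C main=B work=A]
After op 8 (checkout): HEAD=main@B [exp=C feat=C main=B work=A]
After op 9 (commit): HEAD=main@D [exp=C feat=C main=D work=A]
After op 10 (merge): HEAD=main@E [exp=C feat=C main=E work=A]
ancestors(B) = {A,B}; A in? yes
ancestors(E) = {A,B,C,D,E}; B in? yes
ancestors(A) = {A}; A in? yes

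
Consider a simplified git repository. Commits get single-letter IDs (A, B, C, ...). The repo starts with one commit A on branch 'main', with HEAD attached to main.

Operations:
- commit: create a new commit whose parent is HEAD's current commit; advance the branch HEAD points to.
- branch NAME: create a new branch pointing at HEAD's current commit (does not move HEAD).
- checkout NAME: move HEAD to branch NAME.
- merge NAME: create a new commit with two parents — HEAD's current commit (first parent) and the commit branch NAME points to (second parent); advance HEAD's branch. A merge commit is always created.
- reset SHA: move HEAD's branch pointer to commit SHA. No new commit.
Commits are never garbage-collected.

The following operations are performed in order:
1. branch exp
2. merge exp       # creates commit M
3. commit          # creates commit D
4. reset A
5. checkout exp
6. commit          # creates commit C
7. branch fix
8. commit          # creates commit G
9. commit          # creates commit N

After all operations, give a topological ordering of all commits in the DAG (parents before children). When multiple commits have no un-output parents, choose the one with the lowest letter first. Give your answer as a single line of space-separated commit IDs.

Answer: A C G M D N

Derivation:
After op 1 (branch): HEAD=main@A [exp=A main=A]
After op 2 (merge): HEAD=main@M [exp=A main=M]
After op 3 (commit): HEAD=main@D [exp=A main=D]
After op 4 (reset): HEAD=main@A [exp=A main=A]
After op 5 (checkout): HEAD=exp@A [exp=A main=A]
After op 6 (commit): HEAD=exp@C [exp=C main=A]
After op 7 (branch): HEAD=exp@C [exp=C fix=C main=A]
After op 8 (commit): HEAD=exp@G [exp=G fix=C main=A]
After op 9 (commit): HEAD=exp@N [exp=N fix=C main=A]
commit A: parents=[]
commit C: parents=['A']
commit D: parents=['M']
commit G: parents=['C']
commit M: parents=['A', 'A']
commit N: parents=['G']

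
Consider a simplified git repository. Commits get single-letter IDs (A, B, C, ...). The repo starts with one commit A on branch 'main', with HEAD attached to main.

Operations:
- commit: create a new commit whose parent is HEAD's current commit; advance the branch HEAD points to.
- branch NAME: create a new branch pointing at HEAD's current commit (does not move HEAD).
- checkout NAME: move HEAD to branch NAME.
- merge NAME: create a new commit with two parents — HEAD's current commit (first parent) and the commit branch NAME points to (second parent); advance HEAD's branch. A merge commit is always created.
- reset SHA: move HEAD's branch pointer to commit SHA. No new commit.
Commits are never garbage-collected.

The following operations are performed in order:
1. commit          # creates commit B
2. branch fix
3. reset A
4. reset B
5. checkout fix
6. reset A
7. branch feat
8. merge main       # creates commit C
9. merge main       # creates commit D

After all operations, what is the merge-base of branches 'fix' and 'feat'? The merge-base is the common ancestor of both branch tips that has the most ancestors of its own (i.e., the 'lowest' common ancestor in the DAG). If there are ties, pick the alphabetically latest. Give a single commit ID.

Answer: A

Derivation:
After op 1 (commit): HEAD=main@B [main=B]
After op 2 (branch): HEAD=main@B [fix=B main=B]
After op 3 (reset): HEAD=main@A [fix=B main=A]
After op 4 (reset): HEAD=main@B [fix=B main=B]
After op 5 (checkout): HEAD=fix@B [fix=B main=B]
After op 6 (reset): HEAD=fix@A [fix=A main=B]
After op 7 (branch): HEAD=fix@A [feat=A fix=A main=B]
After op 8 (merge): HEAD=fix@C [feat=A fix=C main=B]
After op 9 (merge): HEAD=fix@D [feat=A fix=D main=B]
ancestors(fix=D): ['A', 'B', 'C', 'D']
ancestors(feat=A): ['A']
common: ['A']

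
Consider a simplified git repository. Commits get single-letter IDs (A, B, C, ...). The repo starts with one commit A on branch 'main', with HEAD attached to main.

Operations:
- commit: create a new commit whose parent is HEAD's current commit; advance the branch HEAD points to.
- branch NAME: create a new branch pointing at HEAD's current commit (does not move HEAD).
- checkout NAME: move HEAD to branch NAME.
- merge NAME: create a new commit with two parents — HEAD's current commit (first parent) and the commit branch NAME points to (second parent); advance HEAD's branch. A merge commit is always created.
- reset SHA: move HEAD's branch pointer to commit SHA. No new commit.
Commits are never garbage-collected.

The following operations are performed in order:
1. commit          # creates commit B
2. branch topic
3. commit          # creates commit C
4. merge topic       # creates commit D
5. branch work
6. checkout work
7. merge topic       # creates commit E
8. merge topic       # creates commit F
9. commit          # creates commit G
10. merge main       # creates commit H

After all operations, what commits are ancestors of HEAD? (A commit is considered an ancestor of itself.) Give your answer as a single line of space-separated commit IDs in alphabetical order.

After op 1 (commit): HEAD=main@B [main=B]
After op 2 (branch): HEAD=main@B [main=B topic=B]
After op 3 (commit): HEAD=main@C [main=C topic=B]
After op 4 (merge): HEAD=main@D [main=D topic=B]
After op 5 (branch): HEAD=main@D [main=D topic=B work=D]
After op 6 (checkout): HEAD=work@D [main=D topic=B work=D]
After op 7 (merge): HEAD=work@E [main=D topic=B work=E]
After op 8 (merge): HEAD=work@F [main=D topic=B work=F]
After op 9 (commit): HEAD=work@G [main=D topic=B work=G]
After op 10 (merge): HEAD=work@H [main=D topic=B work=H]

Answer: A B C D E F G H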